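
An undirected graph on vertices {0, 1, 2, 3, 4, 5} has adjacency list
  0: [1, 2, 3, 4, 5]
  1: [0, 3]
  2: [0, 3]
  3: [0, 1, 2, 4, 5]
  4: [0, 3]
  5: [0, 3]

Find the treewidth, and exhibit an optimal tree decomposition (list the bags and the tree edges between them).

Treewidth 2.
One such decomposition:
Bags: B1 = {0, 2, 3}  B2 = {0, 1, 3}  B3 = {0, 3, 4}  B4 = {0, 3, 5}
Tree: B1–B2, B1–B3, B2–B4

The largest bag has 3 vertices, giving width 2; this decomposition certifies tw(G) ≤ 2. On the other hand G contains the 3-clique {0, 1, 3}. A clique must lie in a single bag of any decomposition, so no decomposition can have width below 2. Combining the bounds, tw(G) = 2.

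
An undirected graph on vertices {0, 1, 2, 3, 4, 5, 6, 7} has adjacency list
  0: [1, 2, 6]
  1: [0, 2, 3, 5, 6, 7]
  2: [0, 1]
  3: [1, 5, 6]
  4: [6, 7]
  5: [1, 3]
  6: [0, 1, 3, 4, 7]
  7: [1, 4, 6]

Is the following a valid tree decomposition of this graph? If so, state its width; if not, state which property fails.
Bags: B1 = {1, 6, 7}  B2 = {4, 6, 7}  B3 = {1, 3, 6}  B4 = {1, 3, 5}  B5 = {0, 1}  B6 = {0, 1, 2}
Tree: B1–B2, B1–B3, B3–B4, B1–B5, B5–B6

A tree decomposition must satisfy three properties: every vertex lies in some bag; for every edge, both endpoints lie together in some bag; and for every vertex, the bags containing it form a connected subtree. Here edge (6,0) lies in no bag, so the decomposition is invalid.

No — edge (6,0) lies in no bag.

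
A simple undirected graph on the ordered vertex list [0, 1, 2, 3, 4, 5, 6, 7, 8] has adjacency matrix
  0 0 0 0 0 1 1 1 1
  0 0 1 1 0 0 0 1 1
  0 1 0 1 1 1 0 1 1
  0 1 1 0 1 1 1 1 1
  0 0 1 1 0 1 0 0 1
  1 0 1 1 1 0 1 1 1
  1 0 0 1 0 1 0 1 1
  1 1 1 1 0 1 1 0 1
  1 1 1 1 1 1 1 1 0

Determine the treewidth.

A width-4 tree decomposition is:
Bags: B1 = {0, 5, 6, 7, 8}  B2 = {3, 5, 6, 7, 8}  B3 = {2, 3, 5, 7, 8}  B4 = {2, 3, 4, 5, 8}  B5 = {1, 2, 3, 7, 8}
Tree: B1–B2, B2–B3, B3–B4, B3–B5
Every bag has size at most 5, so the width is 5 − 1 = 4 and tw(G) ≤ 4. Conversely, {0, 5, 6, 7, 8} is a clique of size 5, and the vertices of any clique must share a bag in every tree decomposition; so some bag has ≥ 5 vertices and tw(G) ≥ 4. Hence tw(G) = 4 exactly.

4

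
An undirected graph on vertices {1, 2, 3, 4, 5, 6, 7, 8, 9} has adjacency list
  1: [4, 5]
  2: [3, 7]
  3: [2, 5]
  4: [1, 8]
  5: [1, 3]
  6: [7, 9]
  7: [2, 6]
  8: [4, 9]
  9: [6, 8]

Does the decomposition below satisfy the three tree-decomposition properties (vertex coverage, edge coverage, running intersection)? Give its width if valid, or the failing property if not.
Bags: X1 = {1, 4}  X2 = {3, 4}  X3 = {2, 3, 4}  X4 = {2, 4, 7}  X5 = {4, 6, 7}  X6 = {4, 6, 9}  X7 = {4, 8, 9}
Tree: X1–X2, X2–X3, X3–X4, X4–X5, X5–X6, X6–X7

No — vertex 5 appears in no bag.

A tree decomposition must satisfy three properties: every vertex lies in some bag; for every edge, both endpoints lie together in some bag; and for every vertex, the bags containing it form a connected subtree. Here vertex 5 appears in no bag, so the decomposition is invalid.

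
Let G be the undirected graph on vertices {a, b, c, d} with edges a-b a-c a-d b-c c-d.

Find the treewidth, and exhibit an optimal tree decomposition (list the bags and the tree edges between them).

Treewidth 2.
Bags: B1 = {a, c, d}  B2 = {a, b, c}
Tree: B1–B2

Each bag holds 3 vertices, so the decomposition has width 2, which upper-bounds the treewidth. Conversely, {a, c, d} is a clique of size 3, and the vertices of any clique must share a bag in every tree decomposition; so some bag has ≥ 3 vertices and tw(G) ≥ 2. Hence tw(G) = 2 exactly.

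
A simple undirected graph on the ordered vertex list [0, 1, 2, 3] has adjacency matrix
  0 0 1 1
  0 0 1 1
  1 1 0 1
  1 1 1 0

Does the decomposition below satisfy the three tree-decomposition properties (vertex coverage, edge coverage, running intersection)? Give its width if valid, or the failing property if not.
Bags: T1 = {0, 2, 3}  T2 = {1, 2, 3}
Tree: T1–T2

Vertex coverage: the bags together contain {0, 1, 2, 3}, the full vertex set. Edge coverage: each edge of G has both endpoints in at least one bag. Running intersection: for every vertex, the bags containing it form a connected subtree. All three properties hold, so this is a valid tree decomposition of width max|bag| − 1 = 2, and hence tw(G) ≤ 2.

Yes; width 2.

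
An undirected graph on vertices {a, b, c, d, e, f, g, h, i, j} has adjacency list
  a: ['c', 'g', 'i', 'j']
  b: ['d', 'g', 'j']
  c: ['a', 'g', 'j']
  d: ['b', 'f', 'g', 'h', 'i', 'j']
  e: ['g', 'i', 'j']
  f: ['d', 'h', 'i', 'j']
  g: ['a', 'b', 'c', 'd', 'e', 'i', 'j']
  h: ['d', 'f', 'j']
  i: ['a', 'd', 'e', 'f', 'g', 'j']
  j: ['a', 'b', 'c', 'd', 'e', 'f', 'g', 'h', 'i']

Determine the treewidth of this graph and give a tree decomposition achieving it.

Treewidth 3.
One such decomposition:
Bags: B1 = {e, g, i, j}  B2 = {d, g, i, j}  B3 = {a, g, i, j}  B4 = {d, f, i, j}  B5 = {b, d, g, j}  B6 = {d, f, h, j}  B7 = {a, c, g, j}
Tree: B1–B2, B1–B3, B2–B4, B2–B5, B4–B6, B3–B7

Every bag has size at most 4, so the width is 4 − 1 = 3 and tw(G) ≤ 3. For the lower bound, the 4 vertices {a, c, g, j} are pairwise adjacent, and any tree decomposition puts a clique entirely inside one bag — forcing width ≥ 3. Hence tw(G) = 3 exactly.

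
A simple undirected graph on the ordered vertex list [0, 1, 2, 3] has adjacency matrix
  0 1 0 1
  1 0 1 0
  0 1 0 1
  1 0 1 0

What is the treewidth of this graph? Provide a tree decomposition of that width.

Treewidth 2.
One optimal decomposition is:
Bags: B1 = {1, 2, 3}  B2 = {0, 1, 3}
Tree: B1–B2

The largest bag has 3 vertices, giving width 2; this decomposition certifies tw(G) ≤ 2. Since 1–2–3–0–1 is a cycle in G, G is not acyclic. Forests are exactly the graphs of treewidth ≤ 1, so tw(G) ≥ 2. Combining the bounds, tw(G) = 2.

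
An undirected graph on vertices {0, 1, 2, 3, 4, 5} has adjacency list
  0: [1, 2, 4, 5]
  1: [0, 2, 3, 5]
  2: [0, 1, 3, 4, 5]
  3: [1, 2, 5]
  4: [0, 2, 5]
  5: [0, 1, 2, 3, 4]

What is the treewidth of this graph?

3

A width-3 tree decomposition is:
Bags: B1 = {0, 1, 2, 5}  B2 = {1, 2, 3, 5}  B3 = {0, 2, 4, 5}
Tree: B1–B2, B1–B3
Each bag holds 4 vertices, so the decomposition has width 3, which upper-bounds the treewidth. For the lower bound, the 4 vertices {0, 1, 2, 5} are pairwise adjacent, and any tree decomposition puts a clique entirely inside one bag — forcing width ≥ 3. Combining the bounds, tw(G) = 3.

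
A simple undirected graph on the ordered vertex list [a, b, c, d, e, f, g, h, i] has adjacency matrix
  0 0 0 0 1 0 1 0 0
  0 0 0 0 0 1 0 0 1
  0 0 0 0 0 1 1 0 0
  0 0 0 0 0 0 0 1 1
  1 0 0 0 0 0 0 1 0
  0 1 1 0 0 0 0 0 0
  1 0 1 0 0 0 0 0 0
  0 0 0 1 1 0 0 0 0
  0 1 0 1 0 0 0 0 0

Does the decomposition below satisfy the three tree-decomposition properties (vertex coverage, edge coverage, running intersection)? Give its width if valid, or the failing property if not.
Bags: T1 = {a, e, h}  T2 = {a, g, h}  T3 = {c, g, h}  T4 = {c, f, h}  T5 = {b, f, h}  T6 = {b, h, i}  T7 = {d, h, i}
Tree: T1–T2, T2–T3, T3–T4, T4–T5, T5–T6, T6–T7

Yes; width 2.

Vertex coverage: the bags together contain {a, b, c, d, e, f, g, h, i}, the full vertex set. Edge coverage: each edge of G has both endpoints in at least one bag. Running intersection: for every vertex, the bags containing it form a connected subtree. All three properties hold, so this is a valid tree decomposition of width max|bag| − 1 = 2, and hence tw(G) ≤ 2.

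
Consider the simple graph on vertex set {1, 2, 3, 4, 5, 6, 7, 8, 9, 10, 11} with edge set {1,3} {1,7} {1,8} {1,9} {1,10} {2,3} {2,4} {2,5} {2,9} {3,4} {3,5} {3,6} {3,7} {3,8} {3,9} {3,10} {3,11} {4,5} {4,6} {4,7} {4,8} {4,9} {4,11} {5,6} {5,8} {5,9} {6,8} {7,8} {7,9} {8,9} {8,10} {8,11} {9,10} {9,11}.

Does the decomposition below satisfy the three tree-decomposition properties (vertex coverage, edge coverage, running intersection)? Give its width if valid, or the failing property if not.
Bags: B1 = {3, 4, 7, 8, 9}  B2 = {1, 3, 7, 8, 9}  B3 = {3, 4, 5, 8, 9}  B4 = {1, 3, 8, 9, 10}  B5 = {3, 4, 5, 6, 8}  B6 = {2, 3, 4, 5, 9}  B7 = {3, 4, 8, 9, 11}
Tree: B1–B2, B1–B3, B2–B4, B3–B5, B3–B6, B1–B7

Vertex coverage: the bags together contain {1, 2, 3, 4, 5, 6, 7, 8, 9, 10, 11}, the full vertex set. Edge coverage: each edge of G has both endpoints in at least one bag. Running intersection: for every vertex, the bags containing it form a connected subtree. All three properties hold, so this is a valid tree decomposition of width max|bag| − 1 = 4, and hence tw(G) ≤ 4.

Yes; width 4.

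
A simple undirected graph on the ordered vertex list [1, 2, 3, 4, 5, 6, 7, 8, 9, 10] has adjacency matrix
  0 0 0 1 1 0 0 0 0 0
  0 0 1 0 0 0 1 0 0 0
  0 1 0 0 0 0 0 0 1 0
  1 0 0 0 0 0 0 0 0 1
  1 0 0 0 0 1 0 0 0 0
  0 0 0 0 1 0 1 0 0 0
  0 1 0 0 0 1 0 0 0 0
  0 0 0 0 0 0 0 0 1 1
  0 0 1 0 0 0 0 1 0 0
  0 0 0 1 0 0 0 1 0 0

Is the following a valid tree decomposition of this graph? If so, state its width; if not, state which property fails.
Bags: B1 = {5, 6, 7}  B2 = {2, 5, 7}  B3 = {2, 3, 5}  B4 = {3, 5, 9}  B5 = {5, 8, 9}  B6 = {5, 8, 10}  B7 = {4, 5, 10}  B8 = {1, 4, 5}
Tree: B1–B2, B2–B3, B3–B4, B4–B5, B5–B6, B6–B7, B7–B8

Yes; width 2.

Vertex coverage: the bags together contain {1, 2, 3, 4, 5, 6, 7, 8, 9, 10}, the full vertex set. Edge coverage: each edge of G has both endpoints in at least one bag. Running intersection: for every vertex, the bags containing it form a connected subtree. All three properties hold, so this is a valid tree decomposition of width max|bag| − 1 = 2, and hence tw(G) ≤ 2.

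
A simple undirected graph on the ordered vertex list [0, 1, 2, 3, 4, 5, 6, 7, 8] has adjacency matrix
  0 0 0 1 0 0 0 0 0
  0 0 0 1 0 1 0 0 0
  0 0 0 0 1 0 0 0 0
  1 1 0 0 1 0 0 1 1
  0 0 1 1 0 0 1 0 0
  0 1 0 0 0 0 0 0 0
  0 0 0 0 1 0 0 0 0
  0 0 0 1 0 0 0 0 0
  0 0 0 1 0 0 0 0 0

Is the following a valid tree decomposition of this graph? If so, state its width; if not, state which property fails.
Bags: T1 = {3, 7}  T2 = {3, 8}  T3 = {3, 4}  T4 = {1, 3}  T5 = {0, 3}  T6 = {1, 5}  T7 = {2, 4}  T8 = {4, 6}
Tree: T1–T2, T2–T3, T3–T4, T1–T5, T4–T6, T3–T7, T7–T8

Yes; width 1.

Checking the three conditions: (i) the bags cover all of {0, 1, 2, 3, 4, 5, 6, 7, 8}; (ii) for each edge, some bag contains both endpoints; (iii) the bags containing any fixed vertex form a subtree. All hold, so the decomposition is valid with width 2 − 1 = 1.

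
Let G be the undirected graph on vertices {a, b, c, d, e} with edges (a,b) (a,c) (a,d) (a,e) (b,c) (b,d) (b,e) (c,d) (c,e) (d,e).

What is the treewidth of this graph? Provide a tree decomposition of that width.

Treewidth 4.
One optimal decomposition is:
Bags: B1 = {a, b, c, d, e}
Tree: (single bag)

With just one bag of size 5, the width is 5 − 1 = 4, so tw(G) ≤ 4. For the lower bound, the 5 vertices {a, b, c, d, e} are pairwise adjacent, and any tree decomposition puts a clique entirely inside one bag — forcing width ≥ 4. Therefore the treewidth is 4.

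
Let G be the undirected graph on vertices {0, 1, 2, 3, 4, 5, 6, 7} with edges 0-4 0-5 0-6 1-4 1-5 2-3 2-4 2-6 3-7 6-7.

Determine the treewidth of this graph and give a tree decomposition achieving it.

Treewidth 2.
One optimal decomposition is:
Bags: B1 = {3, 6, 7}  B2 = {2, 3, 6}  B3 = {0, 2, 6}  B4 = {0, 2, 4}  B5 = {0, 4, 5}  B6 = {1, 4, 5}
Tree: B1–B2, B2–B3, B3–B4, B4–B5, B5–B6

Every bag has size at most 3, so the width is 3 − 1 = 2 and tw(G) ≤ 2. The edges 7–3–2–6–7 form a cycle, so G is not a tree and its treewidth is at least 2. Therefore the treewidth is 2.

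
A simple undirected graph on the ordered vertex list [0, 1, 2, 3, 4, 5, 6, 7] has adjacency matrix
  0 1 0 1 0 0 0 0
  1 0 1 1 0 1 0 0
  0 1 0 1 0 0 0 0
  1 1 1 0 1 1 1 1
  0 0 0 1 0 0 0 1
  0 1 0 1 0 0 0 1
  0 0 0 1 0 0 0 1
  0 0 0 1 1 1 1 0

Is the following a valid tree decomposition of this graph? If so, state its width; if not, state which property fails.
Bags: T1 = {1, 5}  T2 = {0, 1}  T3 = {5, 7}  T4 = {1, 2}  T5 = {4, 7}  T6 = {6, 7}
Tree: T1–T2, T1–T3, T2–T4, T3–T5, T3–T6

A tree decomposition must satisfy three properties: every vertex lies in some bag; for every edge, both endpoints lie together in some bag; and for every vertex, the bags containing it form a connected subtree. Here vertex 3 appears in no bag, so the decomposition is invalid.

No — vertex 3 appears in no bag.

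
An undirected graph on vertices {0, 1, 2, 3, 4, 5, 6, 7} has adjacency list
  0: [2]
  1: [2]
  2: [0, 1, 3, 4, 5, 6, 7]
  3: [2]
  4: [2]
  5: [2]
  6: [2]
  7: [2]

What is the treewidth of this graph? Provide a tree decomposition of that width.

Treewidth 1.
Bags: B1 = {2, 5}  B2 = {2, 6}  B3 = {2, 4}  B4 = {0, 2}  B5 = {1, 2}  B6 = {2, 3}  B7 = {2, 7}
Tree: B1–B2, B1–B3, B2–B4, B1–B5, B4–B6, B6–B7

Each bag holds 2 vertices, so the decomposition has width 1, which upper-bounds the treewidth. G has an edge, so its treewidth is at least 1. The upper and lower bounds meet at 1, so that is the treewidth.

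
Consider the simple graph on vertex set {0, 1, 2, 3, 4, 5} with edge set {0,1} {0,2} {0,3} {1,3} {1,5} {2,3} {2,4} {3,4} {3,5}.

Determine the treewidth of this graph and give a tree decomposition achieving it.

Treewidth 2.
One optimal decomposition is:
Bags: B1 = {0, 1, 3}  B2 = {0, 2, 3}  B3 = {2, 3, 4}  B4 = {1, 3, 5}
Tree: B1–B2, B2–B3, B1–B4

Each bag holds 3 vertices, so the decomposition has width 2, which upper-bounds the treewidth. For the lower bound, the 3 vertices {0, 1, 3} are pairwise adjacent, and any tree decomposition puts a clique entirely inside one bag — forcing width ≥ 2. The upper and lower bounds meet at 2, so that is the treewidth.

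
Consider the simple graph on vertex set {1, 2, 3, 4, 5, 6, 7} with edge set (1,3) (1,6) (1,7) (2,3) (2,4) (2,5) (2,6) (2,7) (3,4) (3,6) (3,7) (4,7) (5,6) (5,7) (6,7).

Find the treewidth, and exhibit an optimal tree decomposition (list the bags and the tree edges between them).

Each bag holds 4 vertices, so the decomposition has width 3, which upper-bounds the treewidth. For the lower bound, the 4 vertices {1, 3, 6, 7} are pairwise adjacent, and any tree decomposition puts a clique entirely inside one bag — forcing width ≥ 3. Therefore the treewidth is 3.

Treewidth 3.
One such decomposition:
Bags: B1 = {2, 3, 6, 7}  B2 = {1, 3, 6, 7}  B3 = {2, 3, 4, 7}  B4 = {2, 5, 6, 7}
Tree: B1–B2, B1–B3, B1–B4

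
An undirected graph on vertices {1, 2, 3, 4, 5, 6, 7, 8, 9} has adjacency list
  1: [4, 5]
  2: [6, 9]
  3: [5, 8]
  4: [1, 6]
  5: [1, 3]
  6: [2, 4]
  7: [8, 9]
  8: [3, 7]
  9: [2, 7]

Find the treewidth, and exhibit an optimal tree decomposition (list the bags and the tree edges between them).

Treewidth 2.
One optimal decomposition is:
Bags: B1 = {7, 8, 9}  B2 = {3, 8, 9}  B3 = {3, 5, 9}  B4 = {1, 5, 9}  B5 = {1, 4, 9}  B6 = {4, 6, 9}  B7 = {2, 6, 9}
Tree: B1–B2, B2–B3, B3–B4, B4–B5, B5–B6, B6–B7

The largest bag has 3 vertices, giving width 2; this decomposition certifies tw(G) ≤ 2. For the lower bound, G contains the cycle 9–7–8–3–5–1–4–6–2–9, so G is not a forest; only forests have treewidth ≤ 1, hence tw(G) ≥ 2. Therefore the treewidth is 2.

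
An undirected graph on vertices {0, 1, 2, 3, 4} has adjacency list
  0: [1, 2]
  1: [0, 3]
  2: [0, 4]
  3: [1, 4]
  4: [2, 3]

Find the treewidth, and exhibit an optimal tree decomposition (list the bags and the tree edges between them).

Treewidth 2.
Bags: B1 = {2, 3, 4}  B2 = {1, 2, 3}  B3 = {0, 1, 2}
Tree: B1–B2, B2–B3

Each bag holds 3 vertices, so the decomposition has width 2, which upper-bounds the treewidth. Since 2–4–3–1–0–2 is a cycle in G, G is not acyclic. Forests are exactly the graphs of treewidth ≤ 1, so tw(G) ≥ 2. Therefore the treewidth is 2.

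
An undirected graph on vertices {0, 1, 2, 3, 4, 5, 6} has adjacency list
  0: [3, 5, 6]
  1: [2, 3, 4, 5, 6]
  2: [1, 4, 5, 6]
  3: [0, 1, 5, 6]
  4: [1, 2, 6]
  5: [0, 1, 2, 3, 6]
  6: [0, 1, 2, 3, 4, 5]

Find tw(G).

3

A width-3 tree decomposition is:
Bags: B1 = {1, 3, 5, 6}  B2 = {1, 2, 5, 6}  B3 = {0, 3, 5, 6}  B4 = {1, 2, 4, 6}
Tree: B1–B2, B1–B3, B2–B4
Each bag holds 4 vertices, so the decomposition has width 3, which upper-bounds the treewidth. On the other hand G contains the 4-clique {0, 3, 5, 6}. A clique must lie in a single bag of any decomposition, so no decomposition can have width below 3. Hence tw(G) = 3 exactly.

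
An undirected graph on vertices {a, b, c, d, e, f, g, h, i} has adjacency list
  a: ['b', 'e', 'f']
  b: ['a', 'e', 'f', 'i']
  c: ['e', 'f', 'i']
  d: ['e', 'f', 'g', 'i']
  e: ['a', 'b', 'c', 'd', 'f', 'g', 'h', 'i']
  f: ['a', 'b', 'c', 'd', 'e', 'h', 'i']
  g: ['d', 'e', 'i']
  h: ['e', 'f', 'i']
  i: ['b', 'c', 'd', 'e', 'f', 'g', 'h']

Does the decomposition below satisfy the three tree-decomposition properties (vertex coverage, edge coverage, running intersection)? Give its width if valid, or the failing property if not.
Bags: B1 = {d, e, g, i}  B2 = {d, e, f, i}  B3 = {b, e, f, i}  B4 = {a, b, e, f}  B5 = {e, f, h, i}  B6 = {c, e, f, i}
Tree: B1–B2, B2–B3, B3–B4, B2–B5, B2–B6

Yes; width 3.

Every vertex of G appears in some bag (union = {a, b, c, d, e, f, g, h, i}); every edge is covered by a bag; and for each vertex v the set of bags containing v is connected in the bag tree. The decomposition is therefore valid. The largest bag has 4 vertices, so the width is 3.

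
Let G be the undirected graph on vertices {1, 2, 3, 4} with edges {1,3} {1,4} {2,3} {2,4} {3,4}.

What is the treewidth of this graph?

2

A width-2 tree decomposition is:
Bags: B1 = {2, 3, 4}  B2 = {1, 3, 4}
Tree: B1–B2
The largest bag has 3 vertices, giving width 2; this decomposition certifies tw(G) ≤ 2. Conversely, {1, 3, 4} is a clique of size 3, and the vertices of any clique must share a bag in every tree decomposition; so some bag has ≥ 3 vertices and tw(G) ≥ 2. Hence tw(G) = 2 exactly.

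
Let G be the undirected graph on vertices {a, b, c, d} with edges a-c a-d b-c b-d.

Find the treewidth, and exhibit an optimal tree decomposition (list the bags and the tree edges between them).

The largest bag has 3 vertices, giving width 2; this decomposition certifies tw(G) ≤ 2. The edges b–c–a–d–b form a cycle, so G is not a tree and its treewidth is at least 2. Combining the bounds, tw(G) = 2.

Treewidth 2.
One such decomposition:
Bags: B1 = {a, b, c}  B2 = {a, b, d}
Tree: B1–B2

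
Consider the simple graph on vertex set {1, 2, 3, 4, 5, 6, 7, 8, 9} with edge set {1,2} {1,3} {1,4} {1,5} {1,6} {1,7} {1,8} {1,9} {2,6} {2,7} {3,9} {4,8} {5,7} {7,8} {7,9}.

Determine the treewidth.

2

A width-2 tree decomposition is:
Bags: B1 = {1, 7, 8}  B2 = {1, 7, 9}  B3 = {1, 2, 7}  B4 = {1, 4, 8}  B5 = {1, 5, 7}  B6 = {1, 3, 9}  B7 = {1, 2, 6}
Tree: B1–B2, B2–B3, B1–B4, B1–B5, B2–B6, B3–B7
The largest bag has 3 vertices, giving width 2; this decomposition certifies tw(G) ≤ 2. For the lower bound, the 3 vertices {1, 3, 9} are pairwise adjacent, and any tree decomposition puts a clique entirely inside one bag — forcing width ≥ 2. Hence tw(G) = 2 exactly.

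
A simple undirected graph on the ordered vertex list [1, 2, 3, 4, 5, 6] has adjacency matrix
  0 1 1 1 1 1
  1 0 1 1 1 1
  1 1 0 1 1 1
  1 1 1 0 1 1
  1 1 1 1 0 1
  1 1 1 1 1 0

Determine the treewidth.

5

A width-5 tree decomposition is:
Bags: B1 = {1, 2, 3, 4, 5, 6}
Tree: (single bag)
A single bag containing all 6 vertices is trivially a valid decomposition of width 5. For the lower bound, the 6 vertices {1, 2, 3, 4, 5, 6} are pairwise adjacent, and any tree decomposition puts a clique entirely inside one bag — forcing width ≥ 5. The upper and lower bounds meet at 5, so that is the treewidth.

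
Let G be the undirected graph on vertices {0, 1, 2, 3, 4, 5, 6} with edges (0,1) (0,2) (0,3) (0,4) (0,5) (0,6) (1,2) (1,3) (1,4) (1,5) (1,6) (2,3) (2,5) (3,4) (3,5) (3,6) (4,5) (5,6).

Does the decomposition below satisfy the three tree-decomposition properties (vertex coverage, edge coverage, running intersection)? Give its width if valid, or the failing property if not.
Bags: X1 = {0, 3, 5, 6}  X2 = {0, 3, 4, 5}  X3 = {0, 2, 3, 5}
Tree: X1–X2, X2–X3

A tree decomposition must satisfy three properties: every vertex lies in some bag; for every edge, both endpoints lie together in some bag; and for every vertex, the bags containing it form a connected subtree. Here vertex 1 appears in no bag, so the decomposition is invalid.

No — vertex 1 appears in no bag.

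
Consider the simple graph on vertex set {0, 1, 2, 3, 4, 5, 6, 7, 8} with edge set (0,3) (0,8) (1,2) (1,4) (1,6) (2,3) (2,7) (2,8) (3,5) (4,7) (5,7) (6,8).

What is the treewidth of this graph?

3

A width-3 tree decomposition is:
Bags: B1 = {0, 1, 6, 8}  B2 = {0, 1, 2, 8}  B3 = {0, 1, 2, 3}  B4 = {1, 2, 3, 4}  B5 = {2, 3, 4, 7}  B6 = {3, 4, 5, 7}
Tree: B1–B2, B2–B3, B3–B4, B4–B5, B5–B6
Each bag holds 4 vertices, so the decomposition has width 3, which upper-bounds the treewidth. For the lower bound: the 4 vertex sets {0,6,8}, {1}, {2}, {3,4,5,7} are disjoint, each induces a connected subgraph, and every pair is joined by at least one edge of G. Contracting each set to a single vertex therefore yields K_{4} as a minor, and since treewidth is minor-monotone, tw(G) ≥ tw(K_{4}) = 3. Combining the bounds, tw(G) = 3.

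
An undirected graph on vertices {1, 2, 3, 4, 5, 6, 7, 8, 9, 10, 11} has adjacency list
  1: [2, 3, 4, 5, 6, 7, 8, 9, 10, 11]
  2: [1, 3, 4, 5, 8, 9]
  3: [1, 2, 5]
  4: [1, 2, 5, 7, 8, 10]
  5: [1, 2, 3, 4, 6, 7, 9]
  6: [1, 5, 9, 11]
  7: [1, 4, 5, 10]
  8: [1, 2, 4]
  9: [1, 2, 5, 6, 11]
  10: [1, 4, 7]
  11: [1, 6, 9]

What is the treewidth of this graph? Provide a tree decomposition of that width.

The largest bag has 4 vertices, giving width 3; this decomposition certifies tw(G) ≤ 3. For the lower bound, the 4 vertices {1, 2, 4, 8} are pairwise adjacent, and any tree decomposition puts a clique entirely inside one bag — forcing width ≥ 3. Therefore the treewidth is 3.

Treewidth 3.
One optimal decomposition is:
Bags: B1 = {1, 2, 5, 9}  B2 = {1, 2, 4, 5}  B3 = {1, 5, 6, 9}  B4 = {1, 2, 4, 8}  B5 = {1, 6, 9, 11}  B6 = {1, 2, 3, 5}  B7 = {1, 4, 5, 7}  B8 = {1, 4, 7, 10}
Tree: B1–B2, B1–B3, B2–B4, B3–B5, B2–B6, B2–B7, B7–B8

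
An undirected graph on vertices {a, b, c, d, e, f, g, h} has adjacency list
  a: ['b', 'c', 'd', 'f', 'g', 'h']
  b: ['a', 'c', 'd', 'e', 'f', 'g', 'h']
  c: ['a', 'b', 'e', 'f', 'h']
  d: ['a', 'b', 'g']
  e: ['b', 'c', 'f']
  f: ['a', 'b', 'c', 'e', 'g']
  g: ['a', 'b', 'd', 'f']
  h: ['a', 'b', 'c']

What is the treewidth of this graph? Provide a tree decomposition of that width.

Each bag holds 4 vertices, so the decomposition has width 3, which upper-bounds the treewidth. On the other hand G contains the 4-clique {b, c, e, f}. A clique must lie in a single bag of any decomposition, so no decomposition can have width below 3. The upper and lower bounds meet at 3, so that is the treewidth.

Treewidth 3.
One optimal decomposition is:
Bags: B1 = {a, b, f, g}  B2 = {a, b, c, f}  B3 = {a, b, c, h}  B4 = {a, b, d, g}  B5 = {b, c, e, f}
Tree: B1–B2, B2–B3, B1–B4, B2–B5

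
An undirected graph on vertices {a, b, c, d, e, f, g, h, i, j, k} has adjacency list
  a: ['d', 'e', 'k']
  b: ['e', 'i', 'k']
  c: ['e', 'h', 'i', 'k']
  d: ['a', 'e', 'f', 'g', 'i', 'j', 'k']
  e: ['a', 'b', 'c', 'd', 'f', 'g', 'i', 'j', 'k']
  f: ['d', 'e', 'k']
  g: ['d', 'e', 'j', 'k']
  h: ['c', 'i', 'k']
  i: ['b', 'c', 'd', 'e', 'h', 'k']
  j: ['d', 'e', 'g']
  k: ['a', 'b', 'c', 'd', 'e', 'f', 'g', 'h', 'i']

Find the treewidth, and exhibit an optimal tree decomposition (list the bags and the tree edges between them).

Treewidth 3.
One such decomposition:
Bags: B1 = {d, e, f, k}  B2 = {d, e, i, k}  B3 = {d, e, g, k}  B4 = {a, d, e, k}  B5 = {c, e, i, k}  B6 = {b, e, i, k}  B7 = {d, e, g, j}  B8 = {c, h, i, k}
Tree: B1–B2, B2–B3, B1–B4, B2–B5, B5–B6, B3–B7, B5–B8

Every bag has size at most 4, so the width is 4 − 1 = 3 and tw(G) ≤ 3. Conversely, {d, e, g, j} is a clique of size 4, and the vertices of any clique must share a bag in every tree decomposition; so some bag has ≥ 4 vertices and tw(G) ≥ 3. The upper and lower bounds meet at 3, so that is the treewidth.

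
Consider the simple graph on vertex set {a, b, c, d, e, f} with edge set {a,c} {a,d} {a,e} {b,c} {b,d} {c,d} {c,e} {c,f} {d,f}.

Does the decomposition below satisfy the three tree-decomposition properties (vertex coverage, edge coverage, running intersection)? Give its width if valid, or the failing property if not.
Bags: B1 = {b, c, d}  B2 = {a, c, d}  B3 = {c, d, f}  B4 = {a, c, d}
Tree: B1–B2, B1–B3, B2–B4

A tree decomposition must satisfy three properties: every vertex lies in some bag; for every edge, both endpoints lie together in some bag; and for every vertex, the bags containing it form a connected subtree. Here vertex e appears in no bag, so the decomposition is invalid.

No — vertex e appears in no bag.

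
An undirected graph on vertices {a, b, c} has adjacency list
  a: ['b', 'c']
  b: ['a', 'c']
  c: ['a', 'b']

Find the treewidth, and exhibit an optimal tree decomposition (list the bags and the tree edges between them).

With just one bag of size 3, the width is 3 − 1 = 2, so tw(G) ≤ 2. On the other hand G contains the 3-clique {a, b, c}. A clique must lie in a single bag of any decomposition, so no decomposition can have width below 2. The upper and lower bounds meet at 2, so that is the treewidth.

Treewidth 2.
Bags: B1 = {a, b, c}
Tree: (single bag)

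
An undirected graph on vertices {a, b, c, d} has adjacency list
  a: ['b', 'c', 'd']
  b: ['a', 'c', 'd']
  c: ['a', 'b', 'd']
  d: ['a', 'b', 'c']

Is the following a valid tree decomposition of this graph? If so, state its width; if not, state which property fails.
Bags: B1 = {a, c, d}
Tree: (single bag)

A tree decomposition must satisfy three properties: every vertex lies in some bag; for every edge, both endpoints lie together in some bag; and for every vertex, the bags containing it form a connected subtree. Here vertex b appears in no bag, so the decomposition is invalid.

No — vertex b appears in no bag.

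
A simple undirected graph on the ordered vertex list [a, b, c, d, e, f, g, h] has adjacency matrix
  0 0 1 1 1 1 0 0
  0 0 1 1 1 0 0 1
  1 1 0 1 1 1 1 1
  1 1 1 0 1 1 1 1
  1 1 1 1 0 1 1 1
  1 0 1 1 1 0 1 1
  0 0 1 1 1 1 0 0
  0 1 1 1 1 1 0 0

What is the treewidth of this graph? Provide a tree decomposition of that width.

Treewidth 4.
One such decomposition:
Bags: B1 = {c, d, e, f, g}  B2 = {c, d, e, f, h}  B3 = {a, c, d, e, f}  B4 = {b, c, d, e, h}
Tree: B1–B2, B1–B3, B2–B4

Each bag holds 5 vertices, so the decomposition has width 4, which upper-bounds the treewidth. On the other hand G contains the 5-clique {c, d, e, f, g}. A clique must lie in a single bag of any decomposition, so no decomposition can have width below 4. The upper and lower bounds meet at 4, so that is the treewidth.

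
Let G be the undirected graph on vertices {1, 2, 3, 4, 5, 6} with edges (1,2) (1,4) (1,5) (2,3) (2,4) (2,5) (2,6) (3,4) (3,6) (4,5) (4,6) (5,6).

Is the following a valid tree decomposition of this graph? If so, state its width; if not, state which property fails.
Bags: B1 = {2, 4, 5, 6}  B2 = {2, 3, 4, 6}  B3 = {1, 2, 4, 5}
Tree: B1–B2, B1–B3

Vertex coverage: the bags together contain {1, 2, 3, 4, 5, 6}, the full vertex set. Edge coverage: each edge of G has both endpoints in at least one bag. Running intersection: for every vertex, the bags containing it form a connected subtree. All three properties hold, so this is a valid tree decomposition of width max|bag| − 1 = 3, and hence tw(G) ≤ 3.

Yes; width 3.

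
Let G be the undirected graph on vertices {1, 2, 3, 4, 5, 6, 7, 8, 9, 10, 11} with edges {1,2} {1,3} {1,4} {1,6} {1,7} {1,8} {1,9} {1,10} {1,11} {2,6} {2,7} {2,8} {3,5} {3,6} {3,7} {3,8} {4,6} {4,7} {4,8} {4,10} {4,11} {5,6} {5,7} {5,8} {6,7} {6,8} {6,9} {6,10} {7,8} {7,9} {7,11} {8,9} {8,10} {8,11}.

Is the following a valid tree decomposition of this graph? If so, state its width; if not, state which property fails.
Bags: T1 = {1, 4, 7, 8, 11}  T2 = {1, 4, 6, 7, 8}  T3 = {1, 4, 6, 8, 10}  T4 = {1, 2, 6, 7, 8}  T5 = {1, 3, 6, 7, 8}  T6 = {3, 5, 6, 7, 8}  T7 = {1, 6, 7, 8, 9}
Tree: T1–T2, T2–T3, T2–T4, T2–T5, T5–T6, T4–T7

Checking the three conditions: (i) the bags cover all of {1, 2, 3, 4, 5, 6, 7, 8, 9, 10, 11}; (ii) for each edge, some bag contains both endpoints; (iii) the bags containing any fixed vertex form a subtree. All hold, so the decomposition is valid with width 5 − 1 = 4.

Yes; width 4.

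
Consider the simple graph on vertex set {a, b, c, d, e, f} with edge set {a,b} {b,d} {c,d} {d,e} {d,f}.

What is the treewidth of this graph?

A width-1 tree decomposition is:
Bags: B1 = {d, e}  B2 = {b, d}  B3 = {a, b}  B4 = {c, d}  B5 = {d, f}
Tree: B1–B2, B2–B3, B2–B4, B1–B5
Every bag has size at most 2, so the width is 2 − 1 = 1 and tw(G) ≤ 1. Since G has at least one edge (e.g. d–e), it is not an edgeless graph, so tw(G) ≥ 1. Therefore the treewidth is 1.

1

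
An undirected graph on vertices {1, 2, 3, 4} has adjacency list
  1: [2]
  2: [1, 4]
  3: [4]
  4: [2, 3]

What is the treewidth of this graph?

1

A width-1 tree decomposition is:
Bags: B1 = {3, 4}  B2 = {2, 4}  B3 = {1, 2}
Tree: B1–B2, B2–B3
Each bag holds 2 vertices, so the decomposition has width 1, which upper-bounds the treewidth. Any graph with an edge has treewidth ≥ 1, and G has the edge 3–4. Combining the bounds, tw(G) = 1.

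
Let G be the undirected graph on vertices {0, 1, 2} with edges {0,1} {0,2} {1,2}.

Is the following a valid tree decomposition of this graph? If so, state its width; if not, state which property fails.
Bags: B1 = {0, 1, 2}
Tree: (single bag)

Checking the three conditions: (i) the bags cover all of {0, 1, 2}; (ii) for each edge, some bag contains both endpoints; (iii) the bags containing any fixed vertex form a subtree. All hold, so the decomposition is valid with width 3 − 1 = 2.

Yes; width 2.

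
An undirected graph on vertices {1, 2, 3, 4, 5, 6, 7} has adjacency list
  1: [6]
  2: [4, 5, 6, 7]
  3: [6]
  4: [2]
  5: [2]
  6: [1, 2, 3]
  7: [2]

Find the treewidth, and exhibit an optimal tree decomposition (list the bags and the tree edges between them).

Each bag holds 2 vertices, so the decomposition has width 1, which upper-bounds the treewidth. Any graph with an edge has treewidth ≥ 1, and G has the edge 5–2. The upper and lower bounds meet at 1, so that is the treewidth.

Treewidth 1.
Bags: B1 = {2, 5}  B2 = {2, 7}  B3 = {2, 6}  B4 = {1, 6}  B5 = {3, 6}  B6 = {2, 4}
Tree: B1–B2, B1–B3, B3–B4, B4–B5, B2–B6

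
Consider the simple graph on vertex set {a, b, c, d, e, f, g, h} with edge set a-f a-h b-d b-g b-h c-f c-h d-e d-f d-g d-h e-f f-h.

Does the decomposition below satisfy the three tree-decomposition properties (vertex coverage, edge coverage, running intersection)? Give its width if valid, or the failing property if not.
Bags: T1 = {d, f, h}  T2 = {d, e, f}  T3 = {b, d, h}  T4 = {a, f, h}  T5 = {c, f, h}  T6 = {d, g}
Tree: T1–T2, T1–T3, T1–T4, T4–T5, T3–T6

No — edge (b,g) lies in no bag.

A tree decomposition must satisfy three properties: every vertex lies in some bag; for every edge, both endpoints lie together in some bag; and for every vertex, the bags containing it form a connected subtree. Here edge (b,g) lies in no bag, so the decomposition is invalid.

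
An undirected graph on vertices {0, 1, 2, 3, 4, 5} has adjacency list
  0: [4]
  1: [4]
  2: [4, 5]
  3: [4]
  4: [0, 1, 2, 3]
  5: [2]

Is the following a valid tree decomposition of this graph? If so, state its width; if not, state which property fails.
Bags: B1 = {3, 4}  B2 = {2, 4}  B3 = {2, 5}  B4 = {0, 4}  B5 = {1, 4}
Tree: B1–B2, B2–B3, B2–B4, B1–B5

Every vertex of G appears in some bag (union = {0, 1, 2, 3, 4, 5}); every edge is covered by a bag; and for each vertex v the set of bags containing v is connected in the bag tree. The decomposition is therefore valid. The largest bag has 2 vertices, so the width is 1.

Yes; width 1.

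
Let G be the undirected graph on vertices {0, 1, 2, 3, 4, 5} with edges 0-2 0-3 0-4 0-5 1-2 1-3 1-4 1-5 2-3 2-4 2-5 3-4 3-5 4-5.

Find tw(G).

4

A width-4 tree decomposition is:
Bags: B1 = {0, 2, 3, 4, 5}  B2 = {1, 2, 3, 4, 5}
Tree: B1–B2
Every bag has size at most 5, so the width is 5 − 1 = 4 and tw(G) ≤ 4. For the lower bound, the 5 vertices {0, 2, 3, 4, 5} are pairwise adjacent, and any tree decomposition puts a clique entirely inside one bag — forcing width ≥ 4. The upper and lower bounds meet at 4, so that is the treewidth.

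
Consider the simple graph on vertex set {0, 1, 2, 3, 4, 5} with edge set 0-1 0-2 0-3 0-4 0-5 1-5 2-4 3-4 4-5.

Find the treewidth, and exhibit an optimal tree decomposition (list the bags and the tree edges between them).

Treewidth 2.
Bags: B1 = {0, 2, 4}  B2 = {0, 4, 5}  B3 = {0, 1, 5}  B4 = {0, 3, 4}
Tree: B1–B2, B2–B3, B2–B4

The largest bag has 3 vertices, giving width 2; this decomposition certifies tw(G) ≤ 2. On the other hand G contains the 3-clique {0, 1, 5}. A clique must lie in a single bag of any decomposition, so no decomposition can have width below 2. Combining the bounds, tw(G) = 2.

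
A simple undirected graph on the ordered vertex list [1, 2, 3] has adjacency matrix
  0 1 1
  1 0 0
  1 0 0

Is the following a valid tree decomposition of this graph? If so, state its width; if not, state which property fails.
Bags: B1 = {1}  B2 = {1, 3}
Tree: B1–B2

No — vertex 2 appears in no bag.

A tree decomposition must satisfy three properties: every vertex lies in some bag; for every edge, both endpoints lie together in some bag; and for every vertex, the bags containing it form a connected subtree. Here vertex 2 appears in no bag, so the decomposition is invalid.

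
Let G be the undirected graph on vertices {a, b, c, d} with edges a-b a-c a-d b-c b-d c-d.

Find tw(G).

3

A width-3 tree decomposition is:
Bags: B1 = {a, b, c, d}
Tree: (single bag)
With just one bag of size 4, the width is 4 − 1 = 3, so tw(G) ≤ 3. For the lower bound, the 4 vertices {a, b, c, d} are pairwise adjacent, and any tree decomposition puts a clique entirely inside one bag — forcing width ≥ 3. Hence tw(G) = 3 exactly.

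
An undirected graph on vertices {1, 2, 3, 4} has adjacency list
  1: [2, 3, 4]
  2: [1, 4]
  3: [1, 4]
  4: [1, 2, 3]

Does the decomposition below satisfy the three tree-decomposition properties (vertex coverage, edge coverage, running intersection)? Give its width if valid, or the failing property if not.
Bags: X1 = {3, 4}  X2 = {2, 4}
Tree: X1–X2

No — vertex 1 appears in no bag.

A tree decomposition must satisfy three properties: every vertex lies in some bag; for every edge, both endpoints lie together in some bag; and for every vertex, the bags containing it form a connected subtree. Here vertex 1 appears in no bag, so the decomposition is invalid.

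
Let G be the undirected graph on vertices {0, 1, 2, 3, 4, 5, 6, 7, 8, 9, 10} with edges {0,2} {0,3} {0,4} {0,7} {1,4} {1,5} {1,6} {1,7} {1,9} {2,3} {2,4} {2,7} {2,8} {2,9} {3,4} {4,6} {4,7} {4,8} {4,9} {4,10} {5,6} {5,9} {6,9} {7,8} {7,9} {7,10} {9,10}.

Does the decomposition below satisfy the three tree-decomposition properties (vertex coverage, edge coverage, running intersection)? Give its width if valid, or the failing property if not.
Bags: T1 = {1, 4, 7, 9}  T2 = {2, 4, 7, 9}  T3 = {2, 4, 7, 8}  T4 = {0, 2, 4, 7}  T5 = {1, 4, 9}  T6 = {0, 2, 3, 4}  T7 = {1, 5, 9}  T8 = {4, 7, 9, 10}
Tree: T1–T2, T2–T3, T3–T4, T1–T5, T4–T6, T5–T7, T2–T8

No — vertex 6 appears in no bag.

A tree decomposition must satisfy three properties: every vertex lies in some bag; for every edge, both endpoints lie together in some bag; and for every vertex, the bags containing it form a connected subtree. Here vertex 6 appears in no bag, so the decomposition is invalid.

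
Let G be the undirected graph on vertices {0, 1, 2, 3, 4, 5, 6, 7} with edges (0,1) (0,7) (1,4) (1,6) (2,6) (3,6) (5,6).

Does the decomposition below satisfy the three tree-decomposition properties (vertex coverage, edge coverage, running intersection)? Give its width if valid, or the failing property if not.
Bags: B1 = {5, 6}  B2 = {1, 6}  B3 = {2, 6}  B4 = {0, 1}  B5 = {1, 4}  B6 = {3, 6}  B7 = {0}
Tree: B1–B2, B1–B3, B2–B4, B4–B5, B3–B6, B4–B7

A tree decomposition must satisfy three properties: every vertex lies in some bag; for every edge, both endpoints lie together in some bag; and for every vertex, the bags containing it form a connected subtree. Here vertex 7 appears in no bag, so the decomposition is invalid.

No — vertex 7 appears in no bag.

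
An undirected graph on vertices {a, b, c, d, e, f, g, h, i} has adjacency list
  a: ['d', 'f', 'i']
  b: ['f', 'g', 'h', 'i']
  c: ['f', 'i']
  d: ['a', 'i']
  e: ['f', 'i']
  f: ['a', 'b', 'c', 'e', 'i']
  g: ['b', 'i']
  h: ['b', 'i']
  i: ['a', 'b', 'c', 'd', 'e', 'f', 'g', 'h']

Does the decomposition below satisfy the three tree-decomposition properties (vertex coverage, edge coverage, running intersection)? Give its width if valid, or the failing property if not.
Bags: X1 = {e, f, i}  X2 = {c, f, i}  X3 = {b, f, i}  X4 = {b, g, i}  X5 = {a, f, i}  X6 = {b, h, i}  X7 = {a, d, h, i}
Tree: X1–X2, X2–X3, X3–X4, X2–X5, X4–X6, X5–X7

No — bags containing vertex h are not connected in the tree.

A tree decomposition must satisfy three properties: every vertex lies in some bag; for every edge, both endpoints lie together in some bag; and for every vertex, the bags containing it form a connected subtree. Here bags containing vertex h are not connected in the tree, so the decomposition is invalid.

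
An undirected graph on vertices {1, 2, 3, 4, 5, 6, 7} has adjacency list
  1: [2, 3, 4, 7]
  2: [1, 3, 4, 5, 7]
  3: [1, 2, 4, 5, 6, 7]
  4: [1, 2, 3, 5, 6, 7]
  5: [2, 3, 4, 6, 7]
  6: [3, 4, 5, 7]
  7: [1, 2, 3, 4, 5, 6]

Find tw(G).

A width-4 tree decomposition is:
Bags: B1 = {3, 4, 5, 6, 7}  B2 = {2, 3, 4, 5, 7}  B3 = {1, 2, 3, 4, 7}
Tree: B1–B2, B2–B3
Each bag holds 5 vertices, so the decomposition has width 4, which upper-bounds the treewidth. Conversely, {1, 2, 3, 4, 7} is a clique of size 5, and the vertices of any clique must share a bag in every tree decomposition; so some bag has ≥ 5 vertices and tw(G) ≥ 4. Combining the bounds, tw(G) = 4.

4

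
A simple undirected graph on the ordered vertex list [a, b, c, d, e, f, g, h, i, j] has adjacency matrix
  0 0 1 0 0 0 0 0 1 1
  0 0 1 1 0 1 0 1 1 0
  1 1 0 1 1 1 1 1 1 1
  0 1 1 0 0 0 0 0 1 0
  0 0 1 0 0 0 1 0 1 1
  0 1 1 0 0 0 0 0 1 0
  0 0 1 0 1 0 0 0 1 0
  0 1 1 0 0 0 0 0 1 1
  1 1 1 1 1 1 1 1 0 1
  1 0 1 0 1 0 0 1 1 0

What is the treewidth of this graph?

A width-3 tree decomposition is:
Bags: B1 = {c, h, i, j}  B2 = {b, c, h, i}  B3 = {c, e, i, j}  B4 = {b, c, d, i}  B5 = {c, e, g, i}  B6 = {a, c, i, j}  B7 = {b, c, f, i}
Tree: B1–B2, B1–B3, B2–B4, B3–B5, B1–B6, B2–B7
Every bag has size at most 4, so the width is 4 − 1 = 3 and tw(G) ≤ 3. For the lower bound, the 4 vertices {c, e, g, i} are pairwise adjacent, and any tree decomposition puts a clique entirely inside one bag — forcing width ≥ 3. Hence tw(G) = 3 exactly.

3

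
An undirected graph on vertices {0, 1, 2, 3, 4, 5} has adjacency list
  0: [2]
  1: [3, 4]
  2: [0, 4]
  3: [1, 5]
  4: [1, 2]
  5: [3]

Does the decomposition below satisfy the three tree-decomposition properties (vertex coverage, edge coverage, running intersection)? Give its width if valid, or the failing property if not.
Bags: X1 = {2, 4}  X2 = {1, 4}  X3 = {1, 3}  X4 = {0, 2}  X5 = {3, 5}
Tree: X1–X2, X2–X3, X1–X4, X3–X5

Every vertex of G appears in some bag (union = {0, 1, 2, 3, 4, 5}); every edge is covered by a bag; and for each vertex v the set of bags containing v is connected in the bag tree. The decomposition is therefore valid. The largest bag has 2 vertices, so the width is 1.

Yes; width 1.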